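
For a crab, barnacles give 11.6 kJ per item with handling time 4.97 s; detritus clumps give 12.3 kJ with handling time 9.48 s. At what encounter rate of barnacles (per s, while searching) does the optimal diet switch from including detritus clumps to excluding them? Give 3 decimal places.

0.252 per s

The zero-one rule: include detritus clumps iff E₂/h₂ > λE₁/(1+λh₁). Equality gives the switch point.
λE₁h₂ = E₂ + λE₂h₁ ⇒ λ = E₂/(E₁h₂ − E₂h₁) = 12.3/(110 − 61.13) = 0.2519 per s.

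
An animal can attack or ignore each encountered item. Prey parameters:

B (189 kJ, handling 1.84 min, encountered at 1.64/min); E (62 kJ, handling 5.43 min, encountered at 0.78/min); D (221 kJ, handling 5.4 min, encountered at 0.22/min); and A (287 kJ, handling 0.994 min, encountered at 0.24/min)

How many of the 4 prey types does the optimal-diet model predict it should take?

2

Profitabilities (E/h, kJ/min): A 289, B 103, D 40.9, E 11.4. Add prey in this order while the next type's profitability exceeds the intake rate on those already taken.
Rate on top 1: 55.61. B: 103 > 55.61 → include.
Rate on top 2: 89.01. D: 40.9 < 89.01 → exclude; stop.
Optimal diet: A, B — 2 of 4 types.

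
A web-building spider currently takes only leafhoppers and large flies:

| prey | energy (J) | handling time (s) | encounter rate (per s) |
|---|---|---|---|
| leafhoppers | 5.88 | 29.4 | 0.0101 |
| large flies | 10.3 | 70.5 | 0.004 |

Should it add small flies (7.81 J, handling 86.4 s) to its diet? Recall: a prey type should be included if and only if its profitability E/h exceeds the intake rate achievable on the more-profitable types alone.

Current rate: (0.0101×5.88 + 0.004×10.3)/(1 + 0.0101×29.4 + 0.004×70.5) = 0.06371 J/s.
Profitability of small flies: 7.81/86.4 = 0.09039 J/s.
0.09039 > 0.06371, so adding small flies raises the average — include it.

Yes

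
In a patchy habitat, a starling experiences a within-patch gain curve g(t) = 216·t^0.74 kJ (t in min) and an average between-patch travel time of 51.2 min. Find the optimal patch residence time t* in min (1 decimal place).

145.7 min

By the marginal value theorem, leave when the instantaneous gain rate g'(t) equals the habitat-wide average g(t)/(T + t).
g'(t) = 0.74·216·t^-0.26. Setting 0.74·216·t^-0.26 = 216·t^0.74/(51.2+t) gives 0.74(51.2+t) = t, so 0.26·t = 0.74×51.2.
t* = 0.74×51.2/0.26 = 145.7 min.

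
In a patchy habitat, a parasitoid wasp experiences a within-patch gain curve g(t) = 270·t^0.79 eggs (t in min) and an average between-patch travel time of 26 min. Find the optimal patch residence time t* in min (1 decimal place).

By the marginal value theorem, leave when the instantaneous gain rate g'(t) equals the habitat-wide average g(t)/(T + t).
g'(t) = 0.79·270·t^-0.21. Setting 0.79·270·t^-0.21 = 270·t^0.79/(26+t) gives 0.79(26+t) = t, so 0.21·t = 0.79×26.
t* = 0.79×26/0.21 = 97.81 min.

97.8 min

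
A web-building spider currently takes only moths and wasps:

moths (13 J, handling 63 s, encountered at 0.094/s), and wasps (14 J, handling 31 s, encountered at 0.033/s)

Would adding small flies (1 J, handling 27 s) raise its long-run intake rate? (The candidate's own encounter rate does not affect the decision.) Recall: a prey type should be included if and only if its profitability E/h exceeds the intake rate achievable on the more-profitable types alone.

No

On moths and wasps alone, R = ΣλE/(1+Σλh) = 1.684/7.945 = 0.212 J/s.
Profitability of small flies: 1/27 = 0.03704 J/s.
Since 0.03704 < R, time spent handling small flies is better spent searching.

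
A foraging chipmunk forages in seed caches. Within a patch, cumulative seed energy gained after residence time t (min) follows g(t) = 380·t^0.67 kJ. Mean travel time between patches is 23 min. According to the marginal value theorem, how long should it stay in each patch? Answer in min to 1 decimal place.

46.7 min

Optimal t* satisfies g'(t*) = g(t*)/(T + t*).
g'(t) = 0.67·380·t^-0.33. Setting 0.67·380·t^-0.33 = 380·t^0.67/(23+t) gives 0.67(23+t) = t, so 0.33·t = 0.67×23.
t* = 0.67×23/0.33 = 46.7 min.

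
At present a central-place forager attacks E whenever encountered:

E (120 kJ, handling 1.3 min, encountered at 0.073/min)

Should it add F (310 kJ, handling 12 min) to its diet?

Current rate: (0.073×120)/(1 + 0.073×1.3) = 8.001 kJ/min.
Profitability of F: 310/12 = 25.83 kJ/min.
Since 25.83 > R, including F increases the long-run rate.

Yes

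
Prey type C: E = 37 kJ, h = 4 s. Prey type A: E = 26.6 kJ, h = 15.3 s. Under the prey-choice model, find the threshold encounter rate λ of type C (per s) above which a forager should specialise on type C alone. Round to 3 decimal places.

0.058 per s

At the threshold, the rate on type C alone equals the profitability of type A: λ·37/(1 + λ·4) = 26.6/15.3 = 1.739.
Rearranging, λ(37 − 1.739×4) = 1.739, so λ = 1.739/30.05 = 0.05786 per s.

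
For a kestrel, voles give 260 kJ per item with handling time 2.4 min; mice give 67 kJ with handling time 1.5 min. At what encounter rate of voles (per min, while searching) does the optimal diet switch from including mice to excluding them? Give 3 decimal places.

0.292 per min

Drop mice once their profitability E₂/h₂ falls below the rate achievable on voles alone: E₂/h₂ = λE₁/(1 + λh₁).
Solve for λ: λE₁h₂ = E₂(1 + λh₁) → λ(E₁h₂ − E₂h₁) = E₂ → λ = E₂/(E₁h₂ − E₂h₁).
λ = 67/(260×1.5 − 67×2.4) = 67/229.2 = 0.2923 per min.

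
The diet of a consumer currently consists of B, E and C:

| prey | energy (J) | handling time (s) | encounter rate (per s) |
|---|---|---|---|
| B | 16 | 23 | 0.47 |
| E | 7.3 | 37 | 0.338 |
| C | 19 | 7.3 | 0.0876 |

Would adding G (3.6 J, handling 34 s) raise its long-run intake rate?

No

Intake rate on the current diet: R = (0.47×16 + 0.338×7.3 + 0.0876×19) / (1 + 0.47×23 + 0.338×37 + 0.0876×7.3) = 11.65/24.96 = 0.4669 J/s.
Profitability of G: 3.6/34 = 0.1059 J/s.
Since 0.1059 < R, time spent handling G is better spent searching.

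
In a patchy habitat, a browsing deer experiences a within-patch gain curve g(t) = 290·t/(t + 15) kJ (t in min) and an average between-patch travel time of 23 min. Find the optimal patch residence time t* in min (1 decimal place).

By the marginal value theorem, leave when the instantaneous gain rate g'(t) equals the habitat-wide average g(t)/(T + t).
g'(t) = 290·15/(t + 15)². Setting 290·15/(t+15)² = 290t/[(t+15)(23+t)] gives 15(23+t) = t(t+15), so t² = 15×23 = 345.
t* = √345 = 18.57 min.

18.6 min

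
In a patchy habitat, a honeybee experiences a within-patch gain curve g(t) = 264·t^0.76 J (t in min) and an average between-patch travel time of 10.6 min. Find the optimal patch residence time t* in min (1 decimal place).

Optimal t* satisfies g'(t*) = g(t*)/(T + t*).
g'(t) = 0.76·264·t^-0.24. Setting 0.76·264·t^-0.24 = 264·t^0.76/(10.6+t) gives 0.76(10.6+t) = t, so 0.24·t = 0.76×10.6.
t* = 0.76×10.6/0.24 = 33.57 min.

33.6 min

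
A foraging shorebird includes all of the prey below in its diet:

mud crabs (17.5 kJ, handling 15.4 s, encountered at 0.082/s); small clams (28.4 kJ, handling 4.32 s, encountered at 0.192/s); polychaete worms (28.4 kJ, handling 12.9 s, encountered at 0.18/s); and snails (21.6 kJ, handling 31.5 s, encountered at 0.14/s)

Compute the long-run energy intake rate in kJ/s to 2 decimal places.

Energy encountered per unit search time: 0.082×17.5 + 0.192×28.4 + 0.18×28.4 + 0.14×21.6 = 15.02 kJ/s.
Handling time per unit search time: 0.082×15.4 + 0.192×4.32 + 0.18×12.9 + 0.14×31.5 = 8.824.
Rate = 15.02/(1 + 8.824) = 1.529 kJ/s.

1.53 kJ/s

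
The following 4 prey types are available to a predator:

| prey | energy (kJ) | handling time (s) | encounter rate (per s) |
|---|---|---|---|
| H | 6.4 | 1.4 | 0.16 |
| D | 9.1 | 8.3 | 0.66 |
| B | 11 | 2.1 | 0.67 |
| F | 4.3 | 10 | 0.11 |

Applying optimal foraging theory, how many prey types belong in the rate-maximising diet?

2

E/h in descending order: B 5.24, H 4.57, D 1.1, F 0.43 kJ/s. The optimal diet is the largest prefix of this list for which every included type satisfies E_i/h_i > R on the types above it.
Rate on top 1: 3.062. H: 4.57 > 3.062 → include.
Rate on top 2: 3.19. D: 1.1 < 3.19 → exclude; stop.
Optimal diet: B, H — 2 of 4 types.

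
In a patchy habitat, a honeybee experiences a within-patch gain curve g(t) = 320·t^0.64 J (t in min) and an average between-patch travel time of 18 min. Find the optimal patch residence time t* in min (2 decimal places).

32.00 min

Optimal t* satisfies g'(t*) = g(t*)/(T + t*).
g'(t) = 0.64·320·t^-0.36. Setting 0.64·320·t^-0.36 = 320·t^0.64/(18+t) gives 0.64(18+t) = t, so 0.36·t = 0.64×18.
t* = 0.64×18/0.36 = 32 min.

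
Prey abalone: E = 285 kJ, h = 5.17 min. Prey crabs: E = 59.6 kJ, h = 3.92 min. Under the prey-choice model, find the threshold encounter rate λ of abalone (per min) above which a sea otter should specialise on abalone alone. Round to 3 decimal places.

Drop crabs once their profitability E₂/h₂ falls below the rate achievable on abalone alone: E₂/h₂ = λE₁/(1 + λh₁).
Solve for λ: λE₁h₂ = E₂(1 + λh₁) → λ(E₁h₂ − E₂h₁) = E₂ → λ = E₂/(E₁h₂ − E₂h₁).
λ = 59.6/(285×3.92 − 59.6×5.17) = 59.6/809.1 = 0.07367 per min.

0.074 per min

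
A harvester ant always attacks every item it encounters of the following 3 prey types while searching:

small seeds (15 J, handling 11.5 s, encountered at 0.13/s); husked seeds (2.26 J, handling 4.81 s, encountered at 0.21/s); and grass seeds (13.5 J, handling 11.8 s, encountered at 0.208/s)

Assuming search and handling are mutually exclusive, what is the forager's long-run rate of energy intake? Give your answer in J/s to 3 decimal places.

0.878 J/s

R = (0.13×15 + 0.21×2.26 + 0.208×13.5) / (1 + 0.13×11.5 + 0.21×4.81 + 0.208×11.8) = 5.233/5.96 = 0.878 J/s.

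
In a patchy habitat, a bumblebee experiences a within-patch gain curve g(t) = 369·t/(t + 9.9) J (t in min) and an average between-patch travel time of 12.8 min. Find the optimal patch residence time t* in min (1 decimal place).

By the marginal value theorem, leave when the instantaneous gain rate g'(t) equals the habitat-wide average g(t)/(T + t).
g'(t) = 369·9.9/(t + 9.9)². Setting 369·9.9/(t+9.9)² = 369t/[(t+9.9)(12.8+t)] gives 9.9(12.8+t) = t(t+9.9), so t² = 9.9×12.8 = 126.7.
t* = √126.7 = 11.26 min.

11.3 min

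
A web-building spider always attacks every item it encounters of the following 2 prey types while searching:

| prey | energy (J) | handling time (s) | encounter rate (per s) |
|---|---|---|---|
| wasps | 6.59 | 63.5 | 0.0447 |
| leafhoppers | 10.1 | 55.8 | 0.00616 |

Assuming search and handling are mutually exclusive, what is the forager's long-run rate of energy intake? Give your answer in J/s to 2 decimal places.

0.09 J/s

R = Σλ_iE_i / (1 + Σλ_ih_i)
Numerator: 0.0447×6.59 + 0.00616×10.1 = 0.3568
Denominator: 1 + 0.0447×63.5 + 0.00616×55.8 = 4.182
R = 0.3568/4.182 = 0.08531 J/s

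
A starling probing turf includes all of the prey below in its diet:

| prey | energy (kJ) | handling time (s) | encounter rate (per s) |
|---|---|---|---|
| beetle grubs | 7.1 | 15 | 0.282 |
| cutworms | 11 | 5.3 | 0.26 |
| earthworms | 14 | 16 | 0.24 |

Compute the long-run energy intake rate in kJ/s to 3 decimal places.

R = Σλ_iE_i / (1 + Σλ_ih_i)
Numerator: 0.282×7.1 + 0.26×11 + 0.24×14 = 8.222
Denominator: 1 + 0.282×15 + 0.26×5.3 + 0.24×16 = 10.45
R = 8.222/10.45 = 0.787 kJ/s

0.787 kJ/s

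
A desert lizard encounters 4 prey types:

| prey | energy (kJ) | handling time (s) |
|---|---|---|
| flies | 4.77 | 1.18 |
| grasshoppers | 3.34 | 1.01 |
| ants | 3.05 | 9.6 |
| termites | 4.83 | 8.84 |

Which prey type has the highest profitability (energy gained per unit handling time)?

Profitability E/h (kJ/s): flies = 4.77/1.18 = 4.04, grasshoppers = 3.34/1.01 = 3.31, ants = 3.05/9.6 = 0.318, termites = 4.83/8.84 = 0.546.
Ranked: flies > grasshoppers > termites > ants.

flies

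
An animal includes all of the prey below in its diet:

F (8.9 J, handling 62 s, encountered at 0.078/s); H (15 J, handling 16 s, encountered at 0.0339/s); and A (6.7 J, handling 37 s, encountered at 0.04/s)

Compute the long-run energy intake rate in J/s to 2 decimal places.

0.19 J/s

Energy encountered per unit search time: 0.078×8.9 + 0.0339×15 + 0.04×6.7 = 1.471 J/s.
Handling time per unit search time: 0.078×62 + 0.0339×16 + 0.04×37 = 6.858.
Rate = 1.471/(1 + 6.858) = 0.1872 J/s.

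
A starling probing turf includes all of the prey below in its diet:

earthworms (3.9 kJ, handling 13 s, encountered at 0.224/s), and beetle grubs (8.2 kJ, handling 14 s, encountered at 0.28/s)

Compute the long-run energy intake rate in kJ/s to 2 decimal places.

R = (0.224×3.9 + 0.28×8.2) / (1 + 0.224×13 + 0.28×14) = 3.17/7.832 = 0.4047 kJ/s.

0.40 kJ/s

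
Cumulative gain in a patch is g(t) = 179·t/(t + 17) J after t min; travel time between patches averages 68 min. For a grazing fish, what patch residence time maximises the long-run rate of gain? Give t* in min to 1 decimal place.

34.0 min

Maximise g(t)/(T+t): set derivative to zero → g'(t)(T+t) = g(t).
g'(t) = 179·17/(t + 17)². Setting 179·17/(t+17)² = 179t/[(t+17)(68+t)] gives 17(68+t) = t(t+17), so t² = 17×68 = 1156.
t* = √1156 = 34 min.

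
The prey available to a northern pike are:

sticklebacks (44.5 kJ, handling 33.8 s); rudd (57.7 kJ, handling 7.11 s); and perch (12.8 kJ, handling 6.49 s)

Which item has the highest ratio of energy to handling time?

Profitability E/h (kJ/s): sticklebacks = 44.5/33.8 = 1.32, rudd = 57.7/7.11 = 8.12, perch = 12.8/6.49 = 1.97.
Ranked: rudd > perch > sticklebacks.

rudd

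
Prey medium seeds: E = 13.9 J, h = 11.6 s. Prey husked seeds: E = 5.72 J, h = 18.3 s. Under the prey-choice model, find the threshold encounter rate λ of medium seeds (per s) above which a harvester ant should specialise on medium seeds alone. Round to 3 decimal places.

At the threshold, the rate on medium seeds alone equals the profitability of husked seeds: λ·13.9/(1 + λ·11.6) = 5.72/18.3 = 0.3126.
Rearranging, λ(13.9 − 0.3126×11.6) = 0.3126, so λ = 0.3126/10.27 = 0.03042 per s.

0.030 per s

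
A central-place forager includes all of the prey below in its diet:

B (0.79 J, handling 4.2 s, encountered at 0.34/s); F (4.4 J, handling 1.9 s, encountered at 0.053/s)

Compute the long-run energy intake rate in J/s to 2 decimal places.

R = Σλ_iE_i / (1 + Σλ_ih_i)
Numerator: 0.34×0.79 + 0.053×4.4 = 0.5018
Denominator: 1 + 0.34×4.2 + 0.053×1.9 = 2.529
R = 0.5018/2.529 = 0.1984 J/s

0.20 J/s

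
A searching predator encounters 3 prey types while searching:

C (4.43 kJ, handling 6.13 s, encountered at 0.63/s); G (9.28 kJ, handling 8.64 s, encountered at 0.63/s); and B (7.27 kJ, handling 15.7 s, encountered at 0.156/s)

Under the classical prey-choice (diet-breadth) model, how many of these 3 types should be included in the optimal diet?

1

Rank by E/h (kJ/s): G 1.07, C 0.723, B 0.463. Include each in turn until the next type's E/h falls below the running intake rate.
Rate on top 1: 0.9074. C: 0.723 < 0.9074 → exclude; stop.
Optimal diet: G — 1 of 3 types.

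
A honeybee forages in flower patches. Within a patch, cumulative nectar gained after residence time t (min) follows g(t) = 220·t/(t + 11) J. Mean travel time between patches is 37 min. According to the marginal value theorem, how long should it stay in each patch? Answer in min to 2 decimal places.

By the marginal value theorem, leave when the instantaneous gain rate g'(t) equals the habitat-wide average g(t)/(T + t).
g'(t) = 220·11/(t + 11)². Setting 220·11/(t+11)² = 220t/[(t+11)(37+t)] gives 11(37+t) = t(t+11), so t² = 11×37 = 407.
t* = √407 = 20.17 min.

20.17 min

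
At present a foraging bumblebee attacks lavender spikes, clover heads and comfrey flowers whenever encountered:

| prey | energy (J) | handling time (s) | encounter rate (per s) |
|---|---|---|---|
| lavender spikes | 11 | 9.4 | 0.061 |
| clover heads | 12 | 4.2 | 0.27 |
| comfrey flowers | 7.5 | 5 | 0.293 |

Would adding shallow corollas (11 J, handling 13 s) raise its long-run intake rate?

Current rate: (0.061×11 + 0.27×12 + 0.293×7.5)/(1 + 0.061×9.4 + 0.27×4.2 + 0.293×5) = 1.464 J/s.
Profitability of shallow corollas: 11/13 = 0.8462 J/s.
Since 0.8462 < R, time spent handling shallow corollas is better spent searching.

No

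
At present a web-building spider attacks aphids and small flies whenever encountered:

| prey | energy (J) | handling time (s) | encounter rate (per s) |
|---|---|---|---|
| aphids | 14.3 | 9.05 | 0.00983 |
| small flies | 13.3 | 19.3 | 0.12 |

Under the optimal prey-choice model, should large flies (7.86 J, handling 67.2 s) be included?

No

Current rate: (0.00983×14.3 + 0.12×13.3)/(1 + 0.00983×9.05 + 0.12×19.3) = 0.51 J/s.
Profitability of large flies: 7.86/67.2 = 0.117 J/s.
Since 0.117 < R, time spent handling large flies is better spent searching.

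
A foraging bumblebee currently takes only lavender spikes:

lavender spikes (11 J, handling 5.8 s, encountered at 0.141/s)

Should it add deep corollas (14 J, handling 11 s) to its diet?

Yes

Intake rate on the current diet: R = (0.141×11) / (1 + 0.141×5.8) = 1.551/1.818 = 0.8532 J/s.
deep corollas: E/h = 14/11 = 1.273 J/s.
1.273 > 0.8532, so adding deep corollas raises the average — include it.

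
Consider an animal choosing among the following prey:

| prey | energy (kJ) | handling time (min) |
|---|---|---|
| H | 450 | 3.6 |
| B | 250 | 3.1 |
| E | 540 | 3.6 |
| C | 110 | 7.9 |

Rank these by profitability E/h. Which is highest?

E

In descending order of E/h:
E: 540/3.6 = 150 kJ/min
H: 450/3.6 = 125 kJ/min
B: 250/3.1 = 80.6 kJ/min
C: 110/7.9 = 13.9 kJ/min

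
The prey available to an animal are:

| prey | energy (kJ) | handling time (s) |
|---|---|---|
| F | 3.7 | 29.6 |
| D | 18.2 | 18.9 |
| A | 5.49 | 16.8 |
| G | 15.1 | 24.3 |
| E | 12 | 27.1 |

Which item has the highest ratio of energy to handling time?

D

Profitability E/h (kJ/s): F = 3.7/29.6 = 0.125, D = 18.2/18.9 = 0.963, A = 5.49/16.8 = 0.327, G = 15.1/24.3 = 0.621, E = 12/27.1 = 0.443.
Ranked: D > G > E > A > F.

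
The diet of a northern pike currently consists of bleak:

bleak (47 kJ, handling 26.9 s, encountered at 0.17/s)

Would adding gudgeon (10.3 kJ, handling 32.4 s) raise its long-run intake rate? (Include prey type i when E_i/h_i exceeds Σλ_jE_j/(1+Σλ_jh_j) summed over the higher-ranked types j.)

Intake rate on the current diet: R = (0.17×47) / (1 + 0.17×26.9) = 7.99/5.573 = 1.434 kJ/s.
Profitability of gudgeon: 10.3/32.4 = 0.3179 kJ/s.
0.3179 < 1.434, so adding gudgeon would lower the average — exclude it.

No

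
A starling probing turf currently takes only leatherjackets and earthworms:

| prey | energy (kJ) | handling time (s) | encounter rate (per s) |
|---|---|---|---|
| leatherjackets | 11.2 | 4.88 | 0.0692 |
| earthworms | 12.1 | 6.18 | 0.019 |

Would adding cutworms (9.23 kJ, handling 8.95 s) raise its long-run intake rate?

Yes

On leatherjackets and earthworms alone, R = ΣλE/(1+Σλh) = 1.005/1.455 = 0.6906 kJ/s.
cutworms: E/h = 9.23/8.95 = 1.031 kJ/s.
Since 1.031 > R, including cutworms increases the long-run rate.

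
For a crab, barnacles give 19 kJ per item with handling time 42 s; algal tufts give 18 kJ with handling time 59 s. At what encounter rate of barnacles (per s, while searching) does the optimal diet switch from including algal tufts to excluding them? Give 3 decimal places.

Drop algal tufts once their profitability E₂/h₂ falls below the rate achievable on barnacles alone: E₂/h₂ = λE₁/(1 + λh₁).
Solve for λ: λE₁h₂ = E₂(1 + λh₁) → λ(E₁h₂ − E₂h₁) = E₂ → λ = E₂/(E₁h₂ − E₂h₁).
λ = 18/(19×59 − 18×42) = 18/365 = 0.04932 per s.

0.049 per s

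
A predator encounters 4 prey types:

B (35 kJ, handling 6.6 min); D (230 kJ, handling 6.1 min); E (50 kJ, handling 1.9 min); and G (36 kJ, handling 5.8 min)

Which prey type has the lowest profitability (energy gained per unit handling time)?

Profitability E/h (kJ/min): B = 35/6.6 = 5.3, D = 230/6.1 = 37.7, E = 50/1.9 = 26.3, G = 36/5.8 = 6.21.
Ranked: D > E > G > B.

B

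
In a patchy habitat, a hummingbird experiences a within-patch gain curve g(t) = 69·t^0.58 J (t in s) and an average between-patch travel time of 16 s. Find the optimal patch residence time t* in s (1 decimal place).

22.1 s

By the marginal value theorem, leave when the instantaneous gain rate g'(t) equals the habitat-wide average g(t)/(T + t).
g'(t) = 0.58·69·t^-0.42. Setting 0.58·69·t^-0.42 = 69·t^0.58/(16+t) gives 0.58(16+t) = t, so 0.42·t = 0.58×16.
t* = 0.58×16/0.42 = 22.1 s.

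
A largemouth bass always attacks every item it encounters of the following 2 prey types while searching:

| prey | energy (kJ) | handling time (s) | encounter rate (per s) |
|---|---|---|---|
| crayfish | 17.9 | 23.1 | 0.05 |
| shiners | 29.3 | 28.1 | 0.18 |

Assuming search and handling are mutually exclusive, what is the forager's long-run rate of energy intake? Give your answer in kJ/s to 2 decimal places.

0.86 kJ/s

R = Σλ_iE_i / (1 + Σλ_ih_i)
Numerator: 0.05×17.9 + 0.18×29.3 = 6.169
Denominator: 1 + 0.05×23.1 + 0.18×28.1 = 7.213
R = 6.169/7.213 = 0.8553 kJ/s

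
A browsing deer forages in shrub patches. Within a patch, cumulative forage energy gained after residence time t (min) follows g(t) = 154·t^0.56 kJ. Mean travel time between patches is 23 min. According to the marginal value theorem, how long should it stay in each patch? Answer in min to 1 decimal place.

By the marginal value theorem, leave when the instantaneous gain rate g'(t) equals the habitat-wide average g(t)/(T + t).
g'(t) = 0.56·154·t^-0.44. Setting 0.56·154·t^-0.44 = 154·t^0.56/(23+t) gives 0.56(23+t) = t, so 0.44·t = 0.56×23.
t* = 0.56×23/0.44 = 29.27 min.

29.3 min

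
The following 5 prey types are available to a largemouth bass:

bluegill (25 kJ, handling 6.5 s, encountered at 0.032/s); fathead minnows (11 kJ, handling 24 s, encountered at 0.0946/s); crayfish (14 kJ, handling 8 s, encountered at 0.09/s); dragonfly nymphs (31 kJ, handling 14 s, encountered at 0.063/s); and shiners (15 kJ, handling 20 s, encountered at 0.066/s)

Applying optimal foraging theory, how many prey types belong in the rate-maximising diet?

3

Profitabilities (E/h, kJ/s): bluegill 3.85, dragonfly nymphs 2.21, crayfish 1.75, shiners 0.75, fathead minnows 0.458. Add prey in this order while the next type's profitability exceeds the intake rate on those already taken.
Rate on top 1: 0.6623. dragonfly nymphs: 2.21 > 0.6623 → include.
Rate on top 2: 1.317. crayfish: 1.75 > 1.317 → include.
Rate on top 3: 1.428. shiners: 0.75 < 1.428 → exclude; stop.
Optimal diet: bluegill, dragonfly nymphs, crayfish — 3 of 5 types.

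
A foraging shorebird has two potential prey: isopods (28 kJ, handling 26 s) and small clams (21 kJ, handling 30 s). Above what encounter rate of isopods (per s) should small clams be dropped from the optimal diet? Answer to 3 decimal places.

0.071 per s

The zero-one rule: include small clams iff E₂/h₂ > λE₁/(1+λh₁). Equality gives the switch point.
λE₁h₂ = E₂ + λE₂h₁ ⇒ λ = E₂/(E₁h₂ − E₂h₁) = 21/(840 − 546) = 0.07143 per s.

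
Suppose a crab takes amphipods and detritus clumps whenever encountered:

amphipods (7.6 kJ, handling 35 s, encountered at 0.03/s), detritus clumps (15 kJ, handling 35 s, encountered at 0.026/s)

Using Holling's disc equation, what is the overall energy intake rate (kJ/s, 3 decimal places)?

Energy encountered per unit search time: 0.03×7.6 + 0.026×15 = 0.618 kJ/s.
Handling time per unit search time: 0.03×35 + 0.026×35 = 1.96.
Rate = 0.618/(1 + 1.96) = 0.2088 kJ/s.

0.209 kJ/s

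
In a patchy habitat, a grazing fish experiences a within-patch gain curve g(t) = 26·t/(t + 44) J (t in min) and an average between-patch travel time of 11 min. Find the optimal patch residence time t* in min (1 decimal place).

Maximise g(t)/(T+t): set derivative to zero → g'(t)(T+t) = g(t).
g'(t) = 26·44/(t + 44)². Setting 26·44/(t+44)² = 26t/[(t+44)(11+t)] gives 44(11+t) = t(t+44), so t² = 44×11 = 484.
t* = √484 = 22 min.

22.0 min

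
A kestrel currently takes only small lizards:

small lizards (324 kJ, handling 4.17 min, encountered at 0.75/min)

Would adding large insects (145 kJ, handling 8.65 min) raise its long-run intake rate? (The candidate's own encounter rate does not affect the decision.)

On small lizards alone, R = ΣλE/(1+Σλh) = 243/4.127 = 58.87 kJ/min.
large insects: E/h = 145/8.65 = 16.76 kJ/min.
16.76 < 58.87, so adding large insects would lower the average — exclude it.

No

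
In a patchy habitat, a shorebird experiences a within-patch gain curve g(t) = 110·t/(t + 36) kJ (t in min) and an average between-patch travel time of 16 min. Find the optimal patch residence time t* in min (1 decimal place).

24.0 min

Maximise g(t)/(T+t): set derivative to zero → g'(t)(T+t) = g(t).
g'(t) = 110·36/(t + 36)². Setting 110·36/(t+36)² = 110t/[(t+36)(16+t)] gives 36(16+t) = t(t+36), so t² = 36×16 = 576.
t* = √576 = 24 min.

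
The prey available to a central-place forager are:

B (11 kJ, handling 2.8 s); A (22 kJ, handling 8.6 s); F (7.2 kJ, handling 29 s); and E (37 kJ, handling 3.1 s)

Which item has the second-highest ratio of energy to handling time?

B

In descending order of E/h:
E: 37/3.1 = 11.9 kJ/s
B: 11/2.8 = 3.93 kJ/s
A: 22/8.6 = 2.56 kJ/s
F: 7.2/29 = 0.248 kJ/s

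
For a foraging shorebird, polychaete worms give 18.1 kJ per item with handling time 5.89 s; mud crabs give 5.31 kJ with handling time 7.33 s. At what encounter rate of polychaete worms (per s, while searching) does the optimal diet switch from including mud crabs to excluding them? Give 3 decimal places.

0.052 per s

Drop mud crabs once their profitability E₂/h₂ falls below the rate achievable on polychaete worms alone: E₂/h₂ = λE₁/(1 + λh₁).
Solve for λ: λE₁h₂ = E₂(1 + λh₁) → λ(E₁h₂ − E₂h₁) = E₂ → λ = E₂/(E₁h₂ − E₂h₁).
λ = 5.31/(18.1×7.33 − 5.31×5.89) = 5.31/101.4 = 0.05237 per s.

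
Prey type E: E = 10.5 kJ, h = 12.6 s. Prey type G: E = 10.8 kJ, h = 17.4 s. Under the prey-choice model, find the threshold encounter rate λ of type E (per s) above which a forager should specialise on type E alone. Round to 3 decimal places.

0.232 per s

At the threshold, the rate on type E alone equals the profitability of type G: λ·10.5/(1 + λ·12.6) = 10.8/17.4 = 0.6207.
Rearranging, λ(10.5 − 0.6207×12.6) = 0.6207, so λ = 0.6207/2.679 = 0.2317 per s.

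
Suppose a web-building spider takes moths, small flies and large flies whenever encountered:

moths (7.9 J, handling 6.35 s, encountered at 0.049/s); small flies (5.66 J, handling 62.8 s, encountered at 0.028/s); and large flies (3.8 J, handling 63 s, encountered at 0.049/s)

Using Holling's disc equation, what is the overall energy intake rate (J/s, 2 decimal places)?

R = Σλ_iE_i / (1 + Σλ_ih_i)
Numerator: 0.049×7.9 + 0.028×5.66 + 0.049×3.8 = 0.7318
Denominator: 1 + 0.049×6.35 + 0.028×62.8 + 0.049×63 = 6.157
R = 0.7318/6.157 = 0.1189 J/s

0.12 J/s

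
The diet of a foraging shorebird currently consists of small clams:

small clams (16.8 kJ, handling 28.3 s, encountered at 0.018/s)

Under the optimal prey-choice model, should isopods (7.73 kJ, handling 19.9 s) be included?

Yes

Current rate: (0.018×16.8)/(1 + 0.018×28.3) = 0.2003 kJ/s.
Profitability of isopods: 7.73/19.9 = 0.3884 kJ/s.
0.3884 > 0.2003, so adding isopods raises the average — include it.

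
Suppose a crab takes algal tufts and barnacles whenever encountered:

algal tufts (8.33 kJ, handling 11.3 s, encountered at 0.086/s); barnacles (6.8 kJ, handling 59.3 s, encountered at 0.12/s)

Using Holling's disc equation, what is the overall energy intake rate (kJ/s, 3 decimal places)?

Energy encountered per unit search time: 0.086×8.33 + 0.12×6.8 = 1.532 kJ/s.
Handling time per unit search time: 0.086×11.3 + 0.12×59.3 = 8.088.
Rate = 1.532/(1 + 8.088) = 0.1686 kJ/s.

0.169 kJ/s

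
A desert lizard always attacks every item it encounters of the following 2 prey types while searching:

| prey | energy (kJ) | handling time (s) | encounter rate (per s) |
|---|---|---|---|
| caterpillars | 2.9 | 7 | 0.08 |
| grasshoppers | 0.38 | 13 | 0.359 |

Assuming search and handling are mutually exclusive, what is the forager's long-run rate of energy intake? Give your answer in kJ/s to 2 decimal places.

R = (0.08×2.9 + 0.359×0.38) / (1 + 0.08×7 + 0.359×13) = 0.3684/6.227 = 0.05916 kJ/s.

0.06 kJ/s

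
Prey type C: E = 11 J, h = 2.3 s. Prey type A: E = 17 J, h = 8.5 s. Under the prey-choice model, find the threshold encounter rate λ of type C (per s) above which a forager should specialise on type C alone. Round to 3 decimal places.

0.312 per s

The zero-one rule: include type A iff E₂/h₂ > λE₁/(1+λh₁). Equality gives the switch point.
λE₁h₂ = E₂ + λE₂h₁ ⇒ λ = E₂/(E₁h₂ − E₂h₁) = 17/(93.5 − 39.1) = 0.3125 per s.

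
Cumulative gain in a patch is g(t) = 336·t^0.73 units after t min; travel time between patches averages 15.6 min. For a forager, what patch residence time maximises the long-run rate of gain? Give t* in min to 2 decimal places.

Optimal t* satisfies g'(t*) = g(t*)/(T + t*).
g'(t) = 0.73·336·t^-0.27. Setting 0.73·336·t^-0.27 = 336·t^0.73/(15.6+t) gives 0.73(15.6+t) = t, so 0.27·t = 0.73×15.6.
t* = 0.73×15.6/0.27 = 42.18 min.

42.18 min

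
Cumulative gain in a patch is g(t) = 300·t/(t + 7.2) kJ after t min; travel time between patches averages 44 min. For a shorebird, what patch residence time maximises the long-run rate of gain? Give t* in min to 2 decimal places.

17.80 min

Optimal t* satisfies g'(t*) = g(t*)/(T + t*).
g'(t) = 300·7.2/(t + 7.2)². Setting 300·7.2/(t+7.2)² = 300t/[(t+7.2)(44+t)] gives 7.2(44+t) = t(t+7.2), so t² = 7.2×44 = 316.8.
t* = √316.8 = 17.8 min.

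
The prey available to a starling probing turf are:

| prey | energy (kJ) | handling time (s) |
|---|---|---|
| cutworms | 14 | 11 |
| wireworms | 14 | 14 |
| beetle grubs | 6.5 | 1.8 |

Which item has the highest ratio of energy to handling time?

In descending order of E/h:
beetle grubs: 6.5/1.8 = 3.61 kJ/s
cutworms: 14/11 = 1.27 kJ/s
wireworms: 14/14 = 1 kJ/s

beetle grubs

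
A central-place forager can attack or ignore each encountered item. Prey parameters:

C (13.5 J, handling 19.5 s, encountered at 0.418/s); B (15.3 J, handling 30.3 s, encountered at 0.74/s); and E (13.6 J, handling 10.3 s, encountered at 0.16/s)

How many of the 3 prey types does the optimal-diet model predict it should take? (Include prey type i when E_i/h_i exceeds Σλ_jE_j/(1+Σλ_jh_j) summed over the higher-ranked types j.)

1

Rank by E/h (J/s): E 1.32, C 0.692, B 0.505. Include each in turn until the next type's E/h falls below the running intake rate.
Rate on top 1: 0.8218. C: 0.692 < 0.8218 → exclude; stop.
Optimal diet: E — 1 of 3 types.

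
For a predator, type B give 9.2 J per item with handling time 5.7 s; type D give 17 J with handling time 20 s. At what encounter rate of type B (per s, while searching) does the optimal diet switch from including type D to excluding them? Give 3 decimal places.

At the threshold, the rate on type B alone equals the profitability of type D: λ·9.2/(1 + λ·5.7) = 17/20 = 0.85.
Rearranging, λ(9.2 − 0.85×5.7) = 0.85, so λ = 0.85/4.355 = 0.1952 per s.

0.195 per s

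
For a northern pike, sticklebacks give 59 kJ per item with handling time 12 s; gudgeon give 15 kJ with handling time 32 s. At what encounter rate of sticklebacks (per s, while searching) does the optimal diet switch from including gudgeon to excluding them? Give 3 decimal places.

0.009 per s

Drop gudgeon once their profitability E₂/h₂ falls below the rate achievable on sticklebacks alone: E₂/h₂ = λE₁/(1 + λh₁).
Solve for λ: λE₁h₂ = E₂(1 + λh₁) → λ(E₁h₂ − E₂h₁) = E₂ → λ = E₂/(E₁h₂ − E₂h₁).
λ = 15/(59×32 − 15×12) = 15/1708 = 0.008782 per s.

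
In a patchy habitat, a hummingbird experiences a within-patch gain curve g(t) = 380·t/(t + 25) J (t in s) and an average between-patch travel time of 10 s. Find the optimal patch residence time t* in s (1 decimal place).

Optimal t* satisfies g'(t*) = g(t*)/(T + t*).
g'(t) = 380·25/(t + 25)². Setting 380·25/(t+25)² = 380t/[(t+25)(10+t)] gives 25(10+t) = t(t+25), so t² = 25×10 = 250.
t* = √250 = 15.81 s.

15.8 s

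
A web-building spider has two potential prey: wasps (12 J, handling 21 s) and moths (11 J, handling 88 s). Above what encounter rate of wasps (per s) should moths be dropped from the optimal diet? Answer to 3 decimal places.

The zero-one rule: include moths iff E₂/h₂ > λE₁/(1+λh₁). Equality gives the switch point.
λE₁h₂ = E₂ + λE₂h₁ ⇒ λ = E₂/(E₁h₂ − E₂h₁) = 11/(1056 − 231) = 0.01333 per s.

0.013 per s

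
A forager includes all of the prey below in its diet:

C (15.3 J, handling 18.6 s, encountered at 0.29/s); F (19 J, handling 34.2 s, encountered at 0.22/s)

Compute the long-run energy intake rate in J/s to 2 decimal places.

0.62 J/s

R = Σλ_iE_i / (1 + Σλ_ih_i)
Numerator: 0.29×15.3 + 0.22×19 = 8.617
Denominator: 1 + 0.29×18.6 + 0.22×34.2 = 13.92
R = 8.617/13.92 = 0.6191 J/s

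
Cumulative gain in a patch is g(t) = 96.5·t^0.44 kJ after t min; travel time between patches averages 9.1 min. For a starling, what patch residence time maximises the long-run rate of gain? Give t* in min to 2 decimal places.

7.15 min

By the marginal value theorem, leave when the instantaneous gain rate g'(t) equals the habitat-wide average g(t)/(T + t).
g'(t) = 0.44·96.5·t^-0.56. Setting 0.44·96.5·t^-0.56 = 96.5·t^0.44/(9.1+t) gives 0.44(9.1+t) = t, so 0.56·t = 0.44×9.1.
t* = 0.44×9.1/0.56 = 7.15 min.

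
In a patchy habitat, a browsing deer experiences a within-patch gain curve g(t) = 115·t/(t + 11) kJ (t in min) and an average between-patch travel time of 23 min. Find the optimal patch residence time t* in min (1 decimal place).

Optimal t* satisfies g'(t*) = g(t*)/(T + t*).
g'(t) = 115·11/(t + 11)². Setting 115·11/(t+11)² = 115t/[(t+11)(23+t)] gives 11(23+t) = t(t+11), so t² = 11×23 = 253.
t* = √253 = 15.91 min.

15.9 min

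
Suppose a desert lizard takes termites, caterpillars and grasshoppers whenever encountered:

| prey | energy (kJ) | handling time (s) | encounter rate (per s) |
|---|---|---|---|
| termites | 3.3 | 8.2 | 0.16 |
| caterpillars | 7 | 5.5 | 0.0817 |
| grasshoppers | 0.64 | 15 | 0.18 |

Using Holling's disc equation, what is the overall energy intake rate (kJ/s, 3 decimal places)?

0.222 kJ/s

R = Σλ_iE_i / (1 + Σλ_ih_i)
Numerator: 0.16×3.3 + 0.0817×7 + 0.18×0.64 = 1.215
Denominator: 1 + 0.16×8.2 + 0.0817×5.5 + 0.18×15 = 5.461
R = 1.215/5.461 = 0.2225 kJ/s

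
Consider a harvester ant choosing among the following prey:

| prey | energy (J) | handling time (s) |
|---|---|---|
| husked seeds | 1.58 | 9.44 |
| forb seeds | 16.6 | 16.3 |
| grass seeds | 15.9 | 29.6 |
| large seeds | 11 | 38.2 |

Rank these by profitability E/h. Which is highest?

forb seeds

In descending order of E/h:
forb seeds: 16.6/16.3 = 1.02 J/s
grass seeds: 15.9/29.6 = 0.537 J/s
large seeds: 11/38.2 = 0.288 J/s
husked seeds: 1.58/9.44 = 0.167 J/s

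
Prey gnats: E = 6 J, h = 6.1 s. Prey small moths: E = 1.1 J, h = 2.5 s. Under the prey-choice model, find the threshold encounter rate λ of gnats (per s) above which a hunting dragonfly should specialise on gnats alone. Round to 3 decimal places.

0.133 per s

The zero-one rule: include small moths iff E₂/h₂ > λE₁/(1+λh₁). Equality gives the switch point.
λE₁h₂ = E₂ + λE₂h₁ ⇒ λ = E₂/(E₁h₂ − E₂h₁) = 1.1/(15 − 6.71) = 0.1327 per s.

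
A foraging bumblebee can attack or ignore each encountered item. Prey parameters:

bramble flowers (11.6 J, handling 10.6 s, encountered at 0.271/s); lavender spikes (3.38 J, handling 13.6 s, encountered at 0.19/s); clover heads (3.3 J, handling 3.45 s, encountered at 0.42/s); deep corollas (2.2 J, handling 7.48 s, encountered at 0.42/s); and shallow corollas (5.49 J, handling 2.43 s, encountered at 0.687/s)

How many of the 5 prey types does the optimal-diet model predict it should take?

1

Profitabilities (E/h, J/s): shallow corollas 2.26, bramble flowers 1.09, clover heads 0.957, deep corollas 0.294, lavender spikes 0.249. Add prey in this order while the next type's profitability exceeds the intake rate on those already taken.
Rate on top 1: 1.413. bramble flowers: 1.09 < 1.413 → exclude; stop.
Optimal diet: shallow corollas — 1 of 5 types.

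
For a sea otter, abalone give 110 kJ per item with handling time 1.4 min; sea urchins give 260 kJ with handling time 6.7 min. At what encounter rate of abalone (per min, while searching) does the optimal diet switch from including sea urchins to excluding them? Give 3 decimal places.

0.697 per min

At the threshold, the rate on abalone alone equals the profitability of sea urchins: λ·110/(1 + λ·1.4) = 260/6.7 = 38.81.
Rearranging, λ(110 − 38.81×1.4) = 38.81, so λ = 38.81/55.67 = 0.6971 per min.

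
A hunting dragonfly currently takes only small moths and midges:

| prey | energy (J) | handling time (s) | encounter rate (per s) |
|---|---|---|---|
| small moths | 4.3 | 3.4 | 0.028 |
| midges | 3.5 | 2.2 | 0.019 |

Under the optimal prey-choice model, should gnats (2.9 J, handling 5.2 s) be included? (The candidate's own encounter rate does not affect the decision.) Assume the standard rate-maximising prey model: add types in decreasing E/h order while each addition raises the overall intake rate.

Yes

Intake rate on the current diet: R = (0.028×4.3 + 0.019×3.5) / (1 + 0.028×3.4 + 0.019×2.2) = 0.1869/1.137 = 0.1644 J/s.
gnats: E/h = 2.9/5.2 = 0.5577 J/s.
Since 0.5577 > R, including gnats increases the long-run rate.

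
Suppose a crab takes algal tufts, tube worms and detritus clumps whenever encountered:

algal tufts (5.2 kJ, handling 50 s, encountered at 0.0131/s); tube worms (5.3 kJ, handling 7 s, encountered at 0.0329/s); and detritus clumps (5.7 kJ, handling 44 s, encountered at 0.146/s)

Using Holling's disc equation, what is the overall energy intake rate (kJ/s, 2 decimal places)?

R = (0.0131×5.2 + 0.0329×5.3 + 0.146×5.7) / (1 + 0.0131×50 + 0.0329×7 + 0.146×44) = 1.075/8.309 = 0.1293 kJ/s.

0.13 kJ/s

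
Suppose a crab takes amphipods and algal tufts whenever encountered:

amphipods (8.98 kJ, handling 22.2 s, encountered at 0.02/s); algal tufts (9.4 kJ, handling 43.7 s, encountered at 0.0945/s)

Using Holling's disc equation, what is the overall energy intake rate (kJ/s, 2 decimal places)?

R = Σλ_iE_i / (1 + Σλ_ih_i)
Numerator: 0.02×8.98 + 0.0945×9.4 = 1.068
Denominator: 1 + 0.02×22.2 + 0.0945×43.7 = 5.574
R = 1.068/5.574 = 0.1916 kJ/s

0.19 kJ/s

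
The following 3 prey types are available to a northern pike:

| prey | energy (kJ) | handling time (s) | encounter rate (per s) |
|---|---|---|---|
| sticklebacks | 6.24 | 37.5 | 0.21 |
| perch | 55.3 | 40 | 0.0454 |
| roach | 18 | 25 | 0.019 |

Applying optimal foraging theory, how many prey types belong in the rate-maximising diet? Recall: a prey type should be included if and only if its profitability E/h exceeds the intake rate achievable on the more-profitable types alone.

1

Profitabilities (E/h, kJ/s): perch 1.38, roach 0.72, sticklebacks 0.166. Add prey in this order while the next type's profitability exceeds the intake rate on those already taken.
Rate on top 1: 0.8916. roach: 0.72 < 0.8916 → exclude; stop.
Optimal diet: perch — 1 of 3 types.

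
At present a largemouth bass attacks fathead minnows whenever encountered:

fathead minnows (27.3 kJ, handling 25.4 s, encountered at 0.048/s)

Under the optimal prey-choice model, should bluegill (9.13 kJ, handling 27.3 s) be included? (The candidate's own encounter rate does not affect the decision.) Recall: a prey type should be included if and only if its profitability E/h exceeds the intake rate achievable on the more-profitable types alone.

Intake rate on the current diet: R = (0.048×27.3) / (1 + 0.048×25.4) = 1.31/2.219 = 0.5905 kJ/s.
bluegill: E/h = 9.13/27.3 = 0.3344 kJ/s.
0.3344 < 0.5905, so adding bluegill would lower the average — exclude it.

No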